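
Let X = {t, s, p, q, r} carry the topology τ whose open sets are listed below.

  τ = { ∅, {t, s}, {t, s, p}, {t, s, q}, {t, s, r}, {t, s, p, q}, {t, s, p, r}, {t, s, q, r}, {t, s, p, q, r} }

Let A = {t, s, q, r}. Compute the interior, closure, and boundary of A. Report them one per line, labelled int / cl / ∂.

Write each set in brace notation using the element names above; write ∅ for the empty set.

int(A) = {t, s, q, r}
cl(A)  = {t, s, p, q, r}
∂A     = {p}

open subsets of A: ∅, {t, s}, {t, s, q}, {t, s, r}, {t, s, q, r}; so int(A) = {t, s, q, r}
closure: X∖int(X∖A) = X∖∅ = {t, s, p, q, r}
∂A = {t, s, p, q, r} minus {t, s, q, r} = {p}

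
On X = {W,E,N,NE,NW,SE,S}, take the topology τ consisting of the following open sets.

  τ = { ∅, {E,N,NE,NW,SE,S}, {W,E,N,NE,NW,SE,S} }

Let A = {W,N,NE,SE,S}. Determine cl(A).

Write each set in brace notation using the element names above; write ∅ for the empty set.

X∖A={E,NW}, int(X∖A)=∅, hence cl(A)={W,E,N,NE,NW,SE,S}

{W,E,N,NE,NW,SE,S}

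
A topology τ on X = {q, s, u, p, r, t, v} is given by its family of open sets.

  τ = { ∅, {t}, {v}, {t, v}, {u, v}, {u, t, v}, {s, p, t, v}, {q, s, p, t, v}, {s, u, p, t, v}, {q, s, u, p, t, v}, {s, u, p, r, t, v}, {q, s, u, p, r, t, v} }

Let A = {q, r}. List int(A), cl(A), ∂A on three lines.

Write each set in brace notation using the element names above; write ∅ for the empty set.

opens ⊆ A: ∅; union → int = ∅
complement {s, u, p, t, v}; its interior {s, u, p, t, v}; cl(A) = X∖{s, u, p, t, v} = {q, r}
boundary = {q, r} ∖ ∅ = {q, r}

int(A) = ∅
cl(A)  = {q, r}
∂A     = {q, r}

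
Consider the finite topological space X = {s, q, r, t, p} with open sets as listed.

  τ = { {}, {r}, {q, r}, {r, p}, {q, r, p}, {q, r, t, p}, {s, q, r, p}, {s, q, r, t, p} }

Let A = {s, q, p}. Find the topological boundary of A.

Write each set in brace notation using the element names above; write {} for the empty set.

open subsets of A: {}; so int(A) = {}
closure: X∖int(X∖A) = X∖{r} = {s, q, t, p}
∂A = {s, q, t, p} minus {} = {s, q, t, p}

{s, q, t, p}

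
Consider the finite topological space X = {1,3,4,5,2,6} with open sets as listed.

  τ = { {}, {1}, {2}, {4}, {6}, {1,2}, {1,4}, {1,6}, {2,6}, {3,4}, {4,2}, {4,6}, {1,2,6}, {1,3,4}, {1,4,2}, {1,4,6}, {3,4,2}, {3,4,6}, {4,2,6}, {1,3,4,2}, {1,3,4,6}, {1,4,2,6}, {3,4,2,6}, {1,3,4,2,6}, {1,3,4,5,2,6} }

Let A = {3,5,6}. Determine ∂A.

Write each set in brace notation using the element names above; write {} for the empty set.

{3,5}

U open, U⊆A: {}, {6}. int(A) = ⋃ = {6}
X∖A={1,4,2}, int(X∖A)={1,4,2}, hence cl(A)={3,5,6}
∂A: remove int from cl → {3,5}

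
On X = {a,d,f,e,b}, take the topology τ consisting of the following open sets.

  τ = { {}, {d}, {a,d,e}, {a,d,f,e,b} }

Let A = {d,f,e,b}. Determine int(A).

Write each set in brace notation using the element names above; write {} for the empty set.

{d}

U open, U⊆A: {}, {d}. int(A) = ⋃ = {d}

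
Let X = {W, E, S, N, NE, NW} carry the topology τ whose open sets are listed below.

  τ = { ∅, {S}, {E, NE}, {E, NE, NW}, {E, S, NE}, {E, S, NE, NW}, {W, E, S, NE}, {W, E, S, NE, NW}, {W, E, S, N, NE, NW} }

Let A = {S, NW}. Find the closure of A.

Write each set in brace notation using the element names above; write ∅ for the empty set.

{W, S, N, NW}

complement {W, E, N, NE}; its interior {E, NE}; cl(A) = X∖{E, NE} = {W, S, N, NW}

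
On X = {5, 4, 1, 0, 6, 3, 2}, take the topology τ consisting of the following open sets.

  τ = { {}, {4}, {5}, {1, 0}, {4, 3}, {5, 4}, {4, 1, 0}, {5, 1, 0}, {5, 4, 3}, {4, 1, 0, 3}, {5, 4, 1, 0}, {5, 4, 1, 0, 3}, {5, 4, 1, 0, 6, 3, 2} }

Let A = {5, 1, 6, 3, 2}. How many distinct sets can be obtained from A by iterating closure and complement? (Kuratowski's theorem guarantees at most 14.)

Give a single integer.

complement {4, 0}; its interior {4}; cl(A) = X∖{4} = {5, 1, 0, 6, 3, 2}
With k = closure, c = complement:
  1. A     = {5, 1, 6, 3, 2}
  2. kA    = {5, 1, 0, 6, 3, 2}
  3. cA    = {4, 0}
  4. ckA   = {4}
  5. kcA   = {4, 1, 0, 6, 3, 2}
  6. kckA  = {4, 6, 3, 2}
  7. ckcA  = {5}
  8. ckckA = {5, 1, 0}
  9. kckcA = {5, 6, 2}
  10. kckckA = {5, 1, 0, 6, 2}
  11. ckckcA = {4, 1, 0, 3}
  12. ckckckA = {4, 3}
k, c of each give nothing new

12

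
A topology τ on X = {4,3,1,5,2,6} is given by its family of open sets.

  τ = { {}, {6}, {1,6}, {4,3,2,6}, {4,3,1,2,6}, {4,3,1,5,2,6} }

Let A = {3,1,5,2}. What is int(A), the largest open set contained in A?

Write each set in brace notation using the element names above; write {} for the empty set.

{}

interior: largest open inside A is {} (from {})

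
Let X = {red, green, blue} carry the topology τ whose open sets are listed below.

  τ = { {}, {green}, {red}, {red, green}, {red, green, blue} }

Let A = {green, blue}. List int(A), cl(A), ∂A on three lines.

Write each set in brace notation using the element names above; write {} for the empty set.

interior: largest open inside A is {green} (from {}, {green})
cl via duality: int({red}) = {red}, so X∖{red} = {green, blue}
cl∖int = {blue}

int(A) = {green}
cl(A)  = {green, blue}
∂A     = {blue}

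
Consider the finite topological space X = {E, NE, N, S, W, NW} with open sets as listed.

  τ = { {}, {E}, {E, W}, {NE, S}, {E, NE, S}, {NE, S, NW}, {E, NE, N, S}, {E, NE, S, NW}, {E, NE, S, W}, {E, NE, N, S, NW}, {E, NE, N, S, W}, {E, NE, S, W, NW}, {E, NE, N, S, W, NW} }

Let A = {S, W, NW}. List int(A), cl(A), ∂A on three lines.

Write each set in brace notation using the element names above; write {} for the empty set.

int(A) = {}
cl(A)  = {NE, N, S, W, NW}
∂A     = {NE, N, S, W, NW}

interior: largest open inside A is {} (from {})
cl via duality: int({E, NE, N}) = {E}, so X∖{E} = {NE, N, S, W, NW}
cl∖int = {NE, N, S, W, NW}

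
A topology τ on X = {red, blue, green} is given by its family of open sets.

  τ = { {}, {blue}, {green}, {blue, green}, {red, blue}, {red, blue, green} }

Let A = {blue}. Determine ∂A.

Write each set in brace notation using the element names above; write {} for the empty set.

{red}

opens ⊆ A: {}, {blue}; union → int = {blue}
complement {red, green}; its interior {green}; cl(A) = X∖{green} = {red, blue}
boundary = {red, blue} ∖ {blue} = {red}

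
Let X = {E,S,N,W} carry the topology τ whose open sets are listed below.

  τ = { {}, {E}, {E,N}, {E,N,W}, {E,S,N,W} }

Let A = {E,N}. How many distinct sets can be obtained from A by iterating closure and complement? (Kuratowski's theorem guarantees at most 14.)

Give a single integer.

closure: X∖int(X∖A) = X∖{} = {E,S,N,W}
Let k=closure and c=complement:
  1. A     = {E,N}
  2. kA    = {E,S,N,W}
  3. cA    = {S,W}
  4. ckA   = {}
— saturated at 4

4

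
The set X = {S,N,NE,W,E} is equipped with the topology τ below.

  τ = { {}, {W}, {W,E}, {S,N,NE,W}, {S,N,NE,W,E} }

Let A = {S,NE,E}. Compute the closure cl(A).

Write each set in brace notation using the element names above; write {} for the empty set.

{S,N,NE,E}

X∖A={N,W}, int(X∖A)={W}, hence cl(A)={S,N,NE,E}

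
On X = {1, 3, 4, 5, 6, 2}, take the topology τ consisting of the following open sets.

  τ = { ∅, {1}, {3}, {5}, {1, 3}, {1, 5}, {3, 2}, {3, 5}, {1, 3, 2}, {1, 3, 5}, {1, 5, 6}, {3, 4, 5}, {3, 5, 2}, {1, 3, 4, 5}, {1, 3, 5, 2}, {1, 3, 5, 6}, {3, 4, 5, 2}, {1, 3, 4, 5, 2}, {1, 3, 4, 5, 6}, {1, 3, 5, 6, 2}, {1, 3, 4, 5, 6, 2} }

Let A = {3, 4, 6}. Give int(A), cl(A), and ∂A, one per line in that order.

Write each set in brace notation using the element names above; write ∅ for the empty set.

U open, U⊆A: ∅, {3}. int(A) = ⋃ = {3}
X∖A={1, 5, 2}, int(X∖A)={1, 5}, hence cl(A)={3, 4, 6, 2}
∂A: remove int from cl → {4, 6, 2}

int(A) = {3}
cl(A)  = {3, 4, 6, 2}
∂A     = {4, 6, 2}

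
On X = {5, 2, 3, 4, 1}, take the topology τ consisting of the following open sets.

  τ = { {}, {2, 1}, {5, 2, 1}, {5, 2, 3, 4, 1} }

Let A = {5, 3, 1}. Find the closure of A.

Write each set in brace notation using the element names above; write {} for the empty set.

closure: X∖int(X∖A) = X∖{} = {5, 2, 3, 4, 1}

{5, 2, 3, 4, 1}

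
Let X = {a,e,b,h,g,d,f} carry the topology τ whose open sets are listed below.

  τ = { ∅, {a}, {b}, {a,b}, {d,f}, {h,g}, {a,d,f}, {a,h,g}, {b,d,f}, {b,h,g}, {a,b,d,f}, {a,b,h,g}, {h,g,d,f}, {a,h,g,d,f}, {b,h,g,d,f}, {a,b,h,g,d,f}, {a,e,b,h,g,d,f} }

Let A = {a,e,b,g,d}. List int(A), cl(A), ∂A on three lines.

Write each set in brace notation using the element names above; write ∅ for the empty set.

interior: largest open inside A is {a,b} (from ∅, {b}, {a}, {a,b})
cl via duality: int({h,f}) = ∅, so X∖∅ = {a,e,b,h,g,d,f}
cl∖int = {e,h,g,d,f}

int(A) = {a,b}
cl(A)  = {a,e,b,h,g,d,f}
∂A     = {e,h,g,d,f}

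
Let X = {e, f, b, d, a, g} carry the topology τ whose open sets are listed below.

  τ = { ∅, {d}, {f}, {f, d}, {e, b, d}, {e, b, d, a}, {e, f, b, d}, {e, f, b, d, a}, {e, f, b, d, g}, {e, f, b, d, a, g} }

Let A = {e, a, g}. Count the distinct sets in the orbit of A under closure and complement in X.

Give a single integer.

complement {f, b, d}; its interior {f, d}; cl(A) = X∖{f, d} = {e, b, a, g}
With k = closure, c = complement:
  1. A     = {e, a, g}
  2. kA    = {e, b, a, g}
  3. cA    = {f, b, d}
  4. ckA   = {f, d}
  5. kcA   = {e, f, b, d, a, g}
  6. ckcA  = ∅
k, c of each give nothing new

6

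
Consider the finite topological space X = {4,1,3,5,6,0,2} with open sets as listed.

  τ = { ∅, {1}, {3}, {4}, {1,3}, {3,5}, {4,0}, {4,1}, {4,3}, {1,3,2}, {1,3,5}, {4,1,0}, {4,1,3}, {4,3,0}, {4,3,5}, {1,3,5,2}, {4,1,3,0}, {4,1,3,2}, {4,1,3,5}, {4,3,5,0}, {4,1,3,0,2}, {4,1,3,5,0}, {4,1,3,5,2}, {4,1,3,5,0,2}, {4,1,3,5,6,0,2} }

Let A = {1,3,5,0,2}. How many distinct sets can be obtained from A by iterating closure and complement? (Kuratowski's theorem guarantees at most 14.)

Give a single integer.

8

X∖A={4,6}, int(X∖A)={4}, hence cl(A)={1,3,5,6,0,2}
Orbit (k=closure, c=complement):
  1. A     = {1,3,5,0,2}
  2. kA    = {1,3,5,6,0,2}
  3. cA    = {4,6}
  4. ckA   = {4}
  5. kcA   = {4,6,0}
  6. ckcA  = {1,3,5,2}
  7. kckcA = {1,3,5,6,2}
  8. ckckcA = {4,0}
(closed under both — stop)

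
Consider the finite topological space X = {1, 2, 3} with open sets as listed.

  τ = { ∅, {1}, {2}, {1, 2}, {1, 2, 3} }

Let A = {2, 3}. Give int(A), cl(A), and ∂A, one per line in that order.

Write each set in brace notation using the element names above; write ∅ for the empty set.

open subsets of A: ∅, {2}; so int(A) = {2}
closure: X∖int(X∖A) = X∖{1} = {2, 3}
∂A = {2, 3} minus {2} = {3}

int(A) = {2}
cl(A)  = {2, 3}
∂A     = {3}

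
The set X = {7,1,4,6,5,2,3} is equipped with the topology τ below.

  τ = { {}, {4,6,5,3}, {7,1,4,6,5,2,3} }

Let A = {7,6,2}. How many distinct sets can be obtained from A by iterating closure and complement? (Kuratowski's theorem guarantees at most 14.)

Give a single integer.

cl via duality: int({1,4,5,3}) = {}, so X∖{} = {7,1,4,6,5,2,3}
Write k for closure, c for complement:
  1. A     = {7,6,2}
  2. kA    = {7,1,4,6,5,2,3}
  3. cA    = {1,4,5,3}
  4. ckA   = {}
applying k or c yields no new set

4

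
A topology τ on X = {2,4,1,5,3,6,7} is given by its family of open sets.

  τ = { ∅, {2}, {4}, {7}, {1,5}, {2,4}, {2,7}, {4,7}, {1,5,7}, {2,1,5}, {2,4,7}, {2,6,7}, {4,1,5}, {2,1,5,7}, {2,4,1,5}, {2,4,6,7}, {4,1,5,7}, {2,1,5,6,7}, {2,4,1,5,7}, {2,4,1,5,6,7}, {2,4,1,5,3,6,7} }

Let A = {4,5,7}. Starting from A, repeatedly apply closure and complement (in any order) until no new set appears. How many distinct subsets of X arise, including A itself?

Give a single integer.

X∖A={2,1,3,6}, int(X∖A)={2}, hence cl(A)={4,1,5,3,6,7}
Orbit (k=closure, c=complement):
  1. A     = {4,5,7}
  2. kA    = {4,1,5,3,6,7}
  3. cA    = {2,1,3,6}
  4. ckA   = {2}
  5. kcA   = {2,1,5,3,6}
  6. kckA  = {2,3,6}
  7. ckcA  = {4,7}
  8. ckckA = {4,1,5,7}
  9. kckcA = {4,3,6,7}
  10. ckckcA = {2,1,5}
(closed under both — stop)

10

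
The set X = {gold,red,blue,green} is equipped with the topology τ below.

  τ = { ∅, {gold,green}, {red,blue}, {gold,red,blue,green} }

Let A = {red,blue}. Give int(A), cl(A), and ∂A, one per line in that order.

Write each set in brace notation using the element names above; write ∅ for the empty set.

opens ⊆ A: ∅, {red,blue}; union → int = {red,blue}
complement {gold,green}; its interior {gold,green}; cl(A) = X∖{gold,green} = {red,blue}
boundary = {red,blue} ∖ {red,blue} = ∅

int(A) = {red,blue}
cl(A)  = {red,blue}
∂A     = ∅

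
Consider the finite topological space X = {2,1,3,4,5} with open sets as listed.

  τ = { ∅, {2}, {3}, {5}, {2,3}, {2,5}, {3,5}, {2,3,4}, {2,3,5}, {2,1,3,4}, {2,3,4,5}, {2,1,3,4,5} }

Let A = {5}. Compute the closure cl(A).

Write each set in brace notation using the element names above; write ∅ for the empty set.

X∖A={2,1,3,4}, int(X∖A)={2,1,3,4}, hence cl(A)={5}

{5}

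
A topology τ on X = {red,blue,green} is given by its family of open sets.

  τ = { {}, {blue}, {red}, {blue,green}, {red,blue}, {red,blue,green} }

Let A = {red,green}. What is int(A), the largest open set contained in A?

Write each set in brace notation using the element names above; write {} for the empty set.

open subsets of A: {}, {red}; so int(A) = {red}

{red}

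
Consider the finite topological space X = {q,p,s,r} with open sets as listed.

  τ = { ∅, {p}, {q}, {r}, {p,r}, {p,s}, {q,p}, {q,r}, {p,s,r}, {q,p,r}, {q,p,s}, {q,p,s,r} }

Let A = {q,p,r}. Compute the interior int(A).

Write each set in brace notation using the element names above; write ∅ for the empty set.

{q,p,r}

U open, U⊆A: ∅, {q}, {r}, {p}, {p,r}, {q,r}, {q,p}, {q,p,r}. int(A) = ⋃ = {q,p,r}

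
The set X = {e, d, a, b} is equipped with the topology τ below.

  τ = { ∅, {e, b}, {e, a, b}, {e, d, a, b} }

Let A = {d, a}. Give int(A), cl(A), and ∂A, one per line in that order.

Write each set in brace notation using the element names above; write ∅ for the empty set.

interior: largest open inside A is ∅ (from ∅)
cl via duality: int({e, b}) = {e, b}, so X∖{e, b} = {d, a}
cl∖int = {d, a}

int(A) = ∅
cl(A)  = {d, a}
∂A     = {d, a}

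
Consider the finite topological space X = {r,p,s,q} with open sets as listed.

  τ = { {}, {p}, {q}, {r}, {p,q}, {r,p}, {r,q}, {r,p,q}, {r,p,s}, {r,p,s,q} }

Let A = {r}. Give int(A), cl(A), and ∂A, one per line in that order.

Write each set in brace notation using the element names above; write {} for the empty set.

int(A) = {r}
cl(A)  = {r,s}
∂A     = {s}

U open, U⊆A: {}, {r}. int(A) = ⋃ = {r}
X∖A={p,s,q}, int(X∖A)={p,q}, hence cl(A)={r,s}
∂A: remove int from cl → {s}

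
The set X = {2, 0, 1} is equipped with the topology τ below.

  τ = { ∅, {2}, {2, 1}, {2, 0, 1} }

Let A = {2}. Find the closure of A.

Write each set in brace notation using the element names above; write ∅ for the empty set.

complement {0, 1}; its interior ∅; cl(A) = X∖∅ = {2, 0, 1}

{2, 0, 1}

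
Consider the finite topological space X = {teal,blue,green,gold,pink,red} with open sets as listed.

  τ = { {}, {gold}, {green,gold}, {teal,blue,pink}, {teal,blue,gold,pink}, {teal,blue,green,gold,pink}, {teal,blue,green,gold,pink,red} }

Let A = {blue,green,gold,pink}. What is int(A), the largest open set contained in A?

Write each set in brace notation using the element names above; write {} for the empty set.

{green,gold}

open subsets of A: {}, {gold}, {green,gold}; so int(A) = {green,gold}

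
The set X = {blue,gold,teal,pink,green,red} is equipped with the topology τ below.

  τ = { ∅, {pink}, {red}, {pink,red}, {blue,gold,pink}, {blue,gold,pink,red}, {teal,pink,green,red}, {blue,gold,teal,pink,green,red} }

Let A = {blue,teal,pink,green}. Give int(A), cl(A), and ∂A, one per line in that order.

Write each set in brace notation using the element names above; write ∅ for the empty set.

interior: largest open inside A is {pink} (from ∅, {pink})
cl via duality: int({gold,red}) = {red}, so X∖{red} = {blue,gold,teal,pink,green}
cl∖int = {blue,gold,teal,green}

int(A) = {pink}
cl(A)  = {blue,gold,teal,pink,green}
∂A     = {blue,gold,teal,green}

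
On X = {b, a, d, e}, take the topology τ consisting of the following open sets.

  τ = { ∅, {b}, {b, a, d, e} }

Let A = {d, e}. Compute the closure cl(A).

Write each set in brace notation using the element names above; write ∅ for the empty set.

{a, d, e}

X∖A={b, a}, int(X∖A)={b}, hence cl(A)={a, d, e}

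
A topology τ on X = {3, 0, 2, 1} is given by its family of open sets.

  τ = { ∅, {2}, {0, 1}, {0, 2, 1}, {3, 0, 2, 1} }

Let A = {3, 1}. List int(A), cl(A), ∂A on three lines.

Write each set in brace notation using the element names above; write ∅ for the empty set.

opens ⊆ A: ∅; union → int = ∅
complement {0, 2}; its interior {2}; cl(A) = X∖{2} = {3, 0, 1}
boundary = {3, 0, 1} ∖ ∅ = {3, 0, 1}

int(A) = ∅
cl(A)  = {3, 0, 1}
∂A     = {3, 0, 1}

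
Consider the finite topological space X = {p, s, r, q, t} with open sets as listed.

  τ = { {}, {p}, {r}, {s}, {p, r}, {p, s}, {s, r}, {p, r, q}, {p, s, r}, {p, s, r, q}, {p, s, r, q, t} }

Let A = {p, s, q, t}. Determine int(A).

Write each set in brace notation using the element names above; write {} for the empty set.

opens ⊆ A: {}, {s}, {p}, {p, s}; union → int = {p, s}

{p, s}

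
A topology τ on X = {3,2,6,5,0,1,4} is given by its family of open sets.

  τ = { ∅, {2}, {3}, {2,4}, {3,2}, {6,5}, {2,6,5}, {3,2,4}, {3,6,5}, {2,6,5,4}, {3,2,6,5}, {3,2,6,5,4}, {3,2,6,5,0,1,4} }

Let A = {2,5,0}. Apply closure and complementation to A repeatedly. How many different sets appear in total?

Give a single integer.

12

closure: X∖int(X∖A) = X∖{3} = {2,6,5,0,1,4}
Let k=closure and c=complement:
  1. A     = {2,5,0}
  2. kA    = {2,6,5,0,1,4}
  3. cA    = {3,6,1,4}
  4. ckA   = {3}
  5. kcA   = {3,6,5,0,1,4}
  6. kckA  = {3,0,1}
  7. ckcA  = {2}
  8. ckckA = {2,6,5,4}
  9. kckcA = {2,0,1,4}
  10. ckckcA = {3,6,5}
  11. kckckcA = {3,6,5,0,1}
  12. ckckckcA = {2,4}
— saturated at 12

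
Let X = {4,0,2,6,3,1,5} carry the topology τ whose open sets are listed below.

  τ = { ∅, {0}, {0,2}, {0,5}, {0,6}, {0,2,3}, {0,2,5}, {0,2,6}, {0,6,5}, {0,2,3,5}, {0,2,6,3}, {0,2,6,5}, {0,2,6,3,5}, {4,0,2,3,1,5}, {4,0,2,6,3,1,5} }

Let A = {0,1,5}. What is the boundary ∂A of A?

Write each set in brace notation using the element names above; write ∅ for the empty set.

interior: largest open inside A is {0,5} (from ∅, {0}, {0,5})
cl via duality: int({4,2,6,3}) = ∅, so X∖∅ = {4,0,2,6,3,1,5}
cl∖int = {4,2,6,3,1}

{4,2,6,3,1}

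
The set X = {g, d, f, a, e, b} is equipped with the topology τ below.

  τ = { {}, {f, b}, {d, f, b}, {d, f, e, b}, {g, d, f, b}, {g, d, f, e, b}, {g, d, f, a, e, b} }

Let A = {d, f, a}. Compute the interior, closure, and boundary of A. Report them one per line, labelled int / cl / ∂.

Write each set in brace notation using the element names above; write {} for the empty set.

int(A) = {}
cl(A)  = {g, d, f, a, e, b}
∂A     = {g, d, f, a, e, b}

open subsets of A: {}; so int(A) = {}
closure: X∖int(X∖A) = X∖{} = {g, d, f, a, e, b}
∂A = {g, d, f, a, e, b} minus {} = {g, d, f, a, e, b}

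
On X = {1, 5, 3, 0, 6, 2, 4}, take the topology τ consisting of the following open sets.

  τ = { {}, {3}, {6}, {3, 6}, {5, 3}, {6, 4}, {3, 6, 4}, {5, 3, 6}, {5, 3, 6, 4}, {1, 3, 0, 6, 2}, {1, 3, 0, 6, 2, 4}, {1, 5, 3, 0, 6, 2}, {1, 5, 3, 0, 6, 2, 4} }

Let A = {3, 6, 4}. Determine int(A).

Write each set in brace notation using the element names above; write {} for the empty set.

{3, 6, 4}

U open, U⊆A: {}, {3}, {6}, {3, 6}, {6, 4}, {3, 6, 4}. int(A) = ⋃ = {3, 6, 4}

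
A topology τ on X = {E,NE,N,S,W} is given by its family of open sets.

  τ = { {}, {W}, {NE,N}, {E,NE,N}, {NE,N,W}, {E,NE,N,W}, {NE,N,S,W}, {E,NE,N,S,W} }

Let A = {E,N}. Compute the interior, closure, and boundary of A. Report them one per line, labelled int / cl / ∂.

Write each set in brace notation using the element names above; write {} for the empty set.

U open, U⊆A: {}. int(A) = ⋃ = {}
X∖A={NE,S,W}, int(X∖A)={W}, hence cl(A)={E,NE,N,S}
∂A: remove int from cl → {E,NE,N,S}

int(A) = {}
cl(A)  = {E,NE,N,S}
∂A     = {E,NE,N,S}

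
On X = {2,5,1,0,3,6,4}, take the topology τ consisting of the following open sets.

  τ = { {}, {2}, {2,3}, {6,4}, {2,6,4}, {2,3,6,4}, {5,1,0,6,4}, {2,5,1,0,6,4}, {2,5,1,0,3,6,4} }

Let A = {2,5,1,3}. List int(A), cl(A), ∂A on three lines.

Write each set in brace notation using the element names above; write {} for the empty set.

int(A) = {2,3}
cl(A)  = {2,5,1,0,3}
∂A     = {5,1,0}

opens ⊆ A: {}, {2}, {2,3}; union → int = {2,3}
complement {0,6,4}; its interior {6,4}; cl(A) = X∖{6,4} = {2,5,1,0,3}
boundary = {2,5,1,0,3} ∖ {2,3} = {5,1,0}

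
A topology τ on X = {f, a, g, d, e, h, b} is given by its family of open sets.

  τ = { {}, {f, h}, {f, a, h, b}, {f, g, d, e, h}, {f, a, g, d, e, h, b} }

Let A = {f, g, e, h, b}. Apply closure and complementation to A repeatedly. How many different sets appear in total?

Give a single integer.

closure: X∖int(X∖A) = X∖{} = {f, a, g, d, e, h, b}
Let k=closure and c=complement:
  1. A     = {f, g, e, h, b}
  2. kA    = {f, a, g, d, e, h, b}
  3. cA    = {a, d}
  4. ckA   = {}
  5. kcA   = {a, g, d, e, b}
  6. ckcA  = {f, h}
— saturated at 6

6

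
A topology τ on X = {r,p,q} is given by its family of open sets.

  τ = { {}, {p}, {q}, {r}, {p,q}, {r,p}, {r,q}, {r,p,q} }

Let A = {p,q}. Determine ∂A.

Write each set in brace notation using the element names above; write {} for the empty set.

{}

opens ⊆ A: {}, {q}, {p}, {p,q}; union → int = {p,q}
complement {r}; its interior {r}; cl(A) = X∖{r} = {p,q}
boundary = {p,q} ∖ {p,q} = {}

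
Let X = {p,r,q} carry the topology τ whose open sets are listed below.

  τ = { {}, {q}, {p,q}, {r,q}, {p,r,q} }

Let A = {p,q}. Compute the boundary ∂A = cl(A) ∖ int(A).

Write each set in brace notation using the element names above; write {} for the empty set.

{r}

interior: largest open inside A is {p,q} (from {}, {q}, {p,q})
cl via duality: int({r}) = {}, so X∖{} = {p,r,q}
cl∖int = {r}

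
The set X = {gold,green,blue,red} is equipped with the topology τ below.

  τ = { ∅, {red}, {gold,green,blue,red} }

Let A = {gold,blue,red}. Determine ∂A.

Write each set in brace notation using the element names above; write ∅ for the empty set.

{gold,green,blue}

open subsets of A: ∅, {red}; so int(A) = {red}
closure: X∖int(X∖A) = X∖∅ = {gold,green,blue,red}
∂A = {gold,green,blue,red} minus {red} = {gold,green,blue}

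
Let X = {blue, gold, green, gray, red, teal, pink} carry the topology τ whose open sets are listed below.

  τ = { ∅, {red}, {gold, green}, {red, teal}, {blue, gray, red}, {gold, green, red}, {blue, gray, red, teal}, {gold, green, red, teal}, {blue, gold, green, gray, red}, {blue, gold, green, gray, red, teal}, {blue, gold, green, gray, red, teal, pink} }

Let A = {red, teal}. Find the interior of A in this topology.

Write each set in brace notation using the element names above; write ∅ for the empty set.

{red, teal}

opens ⊆ A: ∅, {red}, {red, teal}; union → int = {red, teal}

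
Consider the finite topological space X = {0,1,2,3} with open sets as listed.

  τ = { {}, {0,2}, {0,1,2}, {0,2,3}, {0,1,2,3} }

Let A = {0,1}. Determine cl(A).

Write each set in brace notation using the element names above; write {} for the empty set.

{0,1,2,3}

X∖A={2,3}, int(X∖A)={}, hence cl(A)={0,1,2,3}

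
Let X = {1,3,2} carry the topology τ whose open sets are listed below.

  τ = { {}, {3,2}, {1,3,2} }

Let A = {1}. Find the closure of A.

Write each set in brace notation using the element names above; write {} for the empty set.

closure: X∖int(X∖A) = X∖{3,2} = {1}

{1}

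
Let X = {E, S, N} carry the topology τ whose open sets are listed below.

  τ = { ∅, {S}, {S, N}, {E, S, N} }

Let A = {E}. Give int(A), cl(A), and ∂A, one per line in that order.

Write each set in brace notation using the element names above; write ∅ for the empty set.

open subsets of A: ∅; so int(A) = ∅
closure: X∖int(X∖A) = X∖{S, N} = {E}
∂A = {E} minus ∅ = {E}

int(A) = ∅
cl(A)  = {E}
∂A     = {E}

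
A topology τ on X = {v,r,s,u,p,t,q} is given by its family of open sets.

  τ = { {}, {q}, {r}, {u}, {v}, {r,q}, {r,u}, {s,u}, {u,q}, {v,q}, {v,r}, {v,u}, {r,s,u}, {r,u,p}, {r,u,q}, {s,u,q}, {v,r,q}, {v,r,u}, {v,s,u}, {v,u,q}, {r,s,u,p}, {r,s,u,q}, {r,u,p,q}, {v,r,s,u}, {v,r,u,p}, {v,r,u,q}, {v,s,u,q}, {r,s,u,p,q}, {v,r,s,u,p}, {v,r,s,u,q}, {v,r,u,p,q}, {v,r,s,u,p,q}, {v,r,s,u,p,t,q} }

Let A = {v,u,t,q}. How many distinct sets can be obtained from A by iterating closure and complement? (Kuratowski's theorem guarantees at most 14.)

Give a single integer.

closure: X∖int(X∖A) = X∖{r} = {v,s,u,p,t,q}
Let k=closure and c=complement:
  1. A     = {v,u,t,q}
  2. kA    = {v,s,u,p,t,q}
  3. cA    = {r,s,p}
  4. ckA   = {r}
  5. kcA   = {r,s,p,t}
  6. kckA  = {r,p,t}
  7. ckcA  = {v,u,q}
  8. ckckA = {v,s,u,q}
— saturated at 8

8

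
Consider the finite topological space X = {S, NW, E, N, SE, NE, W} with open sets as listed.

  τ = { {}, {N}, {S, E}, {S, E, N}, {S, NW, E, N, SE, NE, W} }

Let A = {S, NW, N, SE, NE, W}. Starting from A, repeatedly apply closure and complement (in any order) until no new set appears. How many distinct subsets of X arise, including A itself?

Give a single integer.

complement {E}; its interior {}; cl(A) = X∖{} = {S, NW, E, N, SE, NE, W}
With k = closure, c = complement:
  1. A     = {S, NW, N, SE, NE, W}
  2. kA    = {S, NW, E, N, SE, NE, W}
  3. cA    = {E}
  4. ckA   = {}
  5. kcA   = {S, NW, E, SE, NE, W}
  6. ckcA  = {N}
  7. kckcA = {NW, N, SE, NE, W}
  8. ckckcA = {S, E}
k, c of each give nothing new

8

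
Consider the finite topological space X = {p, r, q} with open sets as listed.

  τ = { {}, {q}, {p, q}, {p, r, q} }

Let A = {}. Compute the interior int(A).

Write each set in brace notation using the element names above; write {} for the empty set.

{}

open subsets of A: {}; so int(A) = {}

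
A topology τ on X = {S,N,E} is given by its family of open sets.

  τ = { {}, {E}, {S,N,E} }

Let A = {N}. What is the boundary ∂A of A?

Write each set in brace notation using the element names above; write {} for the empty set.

interior: largest open inside A is {} (from {})
cl via duality: int({S,E}) = {E}, so X∖{E} = {S,N}
cl∖int = {S,N}

{S,N}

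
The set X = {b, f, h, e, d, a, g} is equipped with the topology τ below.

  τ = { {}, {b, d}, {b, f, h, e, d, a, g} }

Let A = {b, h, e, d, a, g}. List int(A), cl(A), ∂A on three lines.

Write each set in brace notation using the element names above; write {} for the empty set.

int(A) = {b, d}
cl(A)  = {b, f, h, e, d, a, g}
∂A     = {f, h, e, a, g}

interior: largest open inside A is {b, d} (from {}, {b, d})
cl via duality: int({f}) = {}, so X∖{} = {b, f, h, e, d, a, g}
cl∖int = {f, h, e, a, g}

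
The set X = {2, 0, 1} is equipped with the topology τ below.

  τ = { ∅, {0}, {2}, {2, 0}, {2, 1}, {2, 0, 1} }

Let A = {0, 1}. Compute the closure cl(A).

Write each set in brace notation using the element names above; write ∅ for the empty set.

{0, 1}

cl via duality: int({2}) = {2}, so X∖{2} = {0, 1}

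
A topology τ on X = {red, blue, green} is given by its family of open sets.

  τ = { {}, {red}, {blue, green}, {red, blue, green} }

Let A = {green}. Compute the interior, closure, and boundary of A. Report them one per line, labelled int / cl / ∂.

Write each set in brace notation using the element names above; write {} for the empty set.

opens ⊆ A: {}; union → int = {}
complement {red, blue}; its interior {red}; cl(A) = X∖{red} = {blue, green}
boundary = {blue, green} ∖ {} = {blue, green}

int(A) = {}
cl(A)  = {blue, green}
∂A     = {blue, green}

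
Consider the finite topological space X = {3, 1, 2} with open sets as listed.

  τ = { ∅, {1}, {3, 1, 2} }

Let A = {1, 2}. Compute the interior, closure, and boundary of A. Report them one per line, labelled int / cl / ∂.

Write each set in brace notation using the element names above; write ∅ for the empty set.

int(A) = {1}
cl(A)  = {3, 1, 2}
∂A     = {3, 2}

U open, U⊆A: ∅, {1}. int(A) = ⋃ = {1}
X∖A={3}, int(X∖A)=∅, hence cl(A)={3, 1, 2}
∂A: remove int from cl → {3, 2}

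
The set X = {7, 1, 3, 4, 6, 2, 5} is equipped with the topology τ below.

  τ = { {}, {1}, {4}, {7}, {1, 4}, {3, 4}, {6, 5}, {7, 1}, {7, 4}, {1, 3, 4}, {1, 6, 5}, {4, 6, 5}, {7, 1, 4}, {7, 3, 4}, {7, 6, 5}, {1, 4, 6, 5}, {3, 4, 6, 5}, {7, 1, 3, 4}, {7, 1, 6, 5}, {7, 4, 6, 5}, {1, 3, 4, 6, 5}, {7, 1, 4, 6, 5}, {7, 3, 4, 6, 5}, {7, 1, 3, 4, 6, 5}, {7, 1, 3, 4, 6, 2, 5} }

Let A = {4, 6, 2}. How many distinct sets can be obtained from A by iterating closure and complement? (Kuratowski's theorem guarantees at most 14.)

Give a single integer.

12

X∖A={7, 1, 3, 5}, int(X∖A)={7, 1}, hence cl(A)={3, 4, 6, 2, 5}
Orbit (k=closure, c=complement):
  1. A     = {4, 6, 2}
  2. kA    = {3, 4, 6, 2, 5}
  3. cA    = {7, 1, 3, 5}
  4. ckA   = {7, 1}
  5. kcA   = {7, 1, 3, 6, 2, 5}
  6. kckA  = {7, 1, 2}
  7. ckcA  = {4}
  8. ckckA = {3, 4, 6, 5}
  9. kckcA = {3, 4, 2}
  10. ckckcA = {7, 1, 6, 5}
  11. kckckcA = {7, 1, 6, 2, 5}
  12. ckckckcA = {3, 4}
(closed under both — stop)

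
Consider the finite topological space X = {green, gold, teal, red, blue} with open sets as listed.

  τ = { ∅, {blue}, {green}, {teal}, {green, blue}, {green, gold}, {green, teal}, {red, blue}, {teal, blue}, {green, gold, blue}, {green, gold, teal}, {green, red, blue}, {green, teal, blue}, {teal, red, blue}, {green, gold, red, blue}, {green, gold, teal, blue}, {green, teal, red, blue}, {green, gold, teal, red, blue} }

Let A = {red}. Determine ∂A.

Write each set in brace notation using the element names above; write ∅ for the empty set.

{red}

interior: largest open inside A is ∅ (from ∅)
cl via duality: int({green, gold, teal, blue}) = {green, gold, teal, blue}, so X∖{green, gold, teal, blue} = {red}
cl∖int = {red}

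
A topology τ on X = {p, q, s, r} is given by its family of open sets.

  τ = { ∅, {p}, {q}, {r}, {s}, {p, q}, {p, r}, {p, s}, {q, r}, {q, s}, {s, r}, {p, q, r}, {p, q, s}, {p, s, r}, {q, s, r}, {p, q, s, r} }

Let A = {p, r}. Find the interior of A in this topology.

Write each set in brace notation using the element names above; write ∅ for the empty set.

{p, r}

open subsets of A: ∅, {p}, {r}, {p, r}; so int(A) = {p, r}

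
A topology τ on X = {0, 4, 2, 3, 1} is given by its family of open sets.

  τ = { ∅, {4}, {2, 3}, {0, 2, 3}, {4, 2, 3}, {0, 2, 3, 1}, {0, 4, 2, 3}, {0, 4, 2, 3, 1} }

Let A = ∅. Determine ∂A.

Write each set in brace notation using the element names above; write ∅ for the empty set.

∅

U open, U⊆A: ∅. int(A) = ⋃ = ∅
X∖A={0, 4, 2, 3, 1}, int(X∖A)={0, 4, 2, 3, 1}, hence cl(A)=∅
∂A: remove int from cl → ∅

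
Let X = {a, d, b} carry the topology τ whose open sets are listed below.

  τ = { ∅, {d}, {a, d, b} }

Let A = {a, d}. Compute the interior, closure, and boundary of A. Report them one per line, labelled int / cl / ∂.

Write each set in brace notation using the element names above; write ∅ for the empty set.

int(A) = {d}
cl(A)  = {a, d, b}
∂A     = {a, b}

open subsets of A: ∅, {d}; so int(A) = {d}
closure: X∖int(X∖A) = X∖∅ = {a, d, b}
∂A = {a, d, b} minus {d} = {a, b}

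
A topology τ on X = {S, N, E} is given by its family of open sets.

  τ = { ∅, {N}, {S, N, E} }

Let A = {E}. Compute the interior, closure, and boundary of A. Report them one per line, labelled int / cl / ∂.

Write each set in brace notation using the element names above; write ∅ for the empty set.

open subsets of A: ∅; so int(A) = ∅
closure: X∖int(X∖A) = X∖{N} = {S, E}
∂A = {S, E} minus ∅ = {S, E}

int(A) = ∅
cl(A)  = {S, E}
∂A     = {S, E}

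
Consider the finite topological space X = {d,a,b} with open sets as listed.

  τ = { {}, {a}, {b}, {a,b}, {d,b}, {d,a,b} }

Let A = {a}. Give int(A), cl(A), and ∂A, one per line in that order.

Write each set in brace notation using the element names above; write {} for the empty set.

interior: largest open inside A is {a} (from {}, {a})
cl via duality: int({d,b}) = {d,b}, so X∖{d,b} = {a}
cl∖int = {}

int(A) = {a}
cl(A)  = {a}
∂A     = {}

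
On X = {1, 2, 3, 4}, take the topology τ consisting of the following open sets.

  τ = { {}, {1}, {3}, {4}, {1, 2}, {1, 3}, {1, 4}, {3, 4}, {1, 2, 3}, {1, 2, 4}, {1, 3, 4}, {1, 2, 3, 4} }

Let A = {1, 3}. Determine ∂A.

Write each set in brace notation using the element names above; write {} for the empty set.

U open, U⊆A: {}, {3}, {1}, {1, 3}. int(A) = ⋃ = {1, 3}
X∖A={2, 4}, int(X∖A)={4}, hence cl(A)={1, 2, 3}
∂A: remove int from cl → {2}

{2}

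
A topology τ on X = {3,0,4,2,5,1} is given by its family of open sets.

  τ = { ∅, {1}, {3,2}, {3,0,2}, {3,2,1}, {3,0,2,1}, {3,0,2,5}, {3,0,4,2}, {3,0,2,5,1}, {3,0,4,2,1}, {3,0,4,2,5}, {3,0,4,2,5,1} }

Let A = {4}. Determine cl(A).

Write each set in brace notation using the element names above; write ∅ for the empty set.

{4}

X∖A={3,0,2,5,1}, int(X∖A)={3,0,2,5,1}, hence cl(A)={4}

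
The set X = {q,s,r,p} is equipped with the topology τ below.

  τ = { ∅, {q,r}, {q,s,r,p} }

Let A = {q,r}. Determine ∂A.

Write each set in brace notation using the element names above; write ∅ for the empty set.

U open, U⊆A: ∅, {q,r}. int(A) = ⋃ = {q,r}
X∖A={s,p}, int(X∖A)=∅, hence cl(A)={q,s,r,p}
∂A: remove int from cl → {s,p}

{s,p}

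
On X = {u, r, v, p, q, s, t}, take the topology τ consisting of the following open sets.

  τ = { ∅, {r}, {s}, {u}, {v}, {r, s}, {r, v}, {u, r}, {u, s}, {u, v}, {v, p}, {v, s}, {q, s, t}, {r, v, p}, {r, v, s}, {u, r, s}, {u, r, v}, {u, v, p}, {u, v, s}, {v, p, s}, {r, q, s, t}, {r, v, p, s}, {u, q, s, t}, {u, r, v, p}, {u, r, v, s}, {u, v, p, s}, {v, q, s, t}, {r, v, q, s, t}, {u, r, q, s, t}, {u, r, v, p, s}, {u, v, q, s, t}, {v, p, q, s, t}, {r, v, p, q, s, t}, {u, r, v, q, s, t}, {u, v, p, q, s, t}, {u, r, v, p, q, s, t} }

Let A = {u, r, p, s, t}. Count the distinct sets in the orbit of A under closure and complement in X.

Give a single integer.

complement {v, q}; its interior {v}; cl(A) = X∖{v} = {u, r, p, q, s, t}
With k = closure, c = complement:
  1. A     = {u, r, p, s, t}
  2. kA    = {u, r, p, q, s, t}
  3. cA    = {v, q}
  4. ckA   = {v}
  5. kcA   = {v, p, q, t}
  6. kckA  = {v, p}
  7. ckcA  = {u, r, s}
  8. ckckA = {u, r, q, s, t}
k, c of each give nothing new

8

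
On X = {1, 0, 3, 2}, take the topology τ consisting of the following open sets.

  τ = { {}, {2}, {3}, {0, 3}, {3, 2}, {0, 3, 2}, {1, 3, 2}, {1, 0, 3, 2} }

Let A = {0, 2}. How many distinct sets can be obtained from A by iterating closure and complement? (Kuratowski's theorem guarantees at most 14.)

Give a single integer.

closure: X∖int(X∖A) = X∖{3} = {1, 0, 2}
Let k=closure and c=complement:
  1. A     = {0, 2}
  2. kA    = {1, 0, 2}
  3. cA    = {1, 3}
  4. ckA   = {3}
  5. kcA   = {1, 0, 3}
  6. ckcA  = {2}
  7. kckcA = {1, 2}
  8. ckckcA = {0, 3}
— saturated at 8

8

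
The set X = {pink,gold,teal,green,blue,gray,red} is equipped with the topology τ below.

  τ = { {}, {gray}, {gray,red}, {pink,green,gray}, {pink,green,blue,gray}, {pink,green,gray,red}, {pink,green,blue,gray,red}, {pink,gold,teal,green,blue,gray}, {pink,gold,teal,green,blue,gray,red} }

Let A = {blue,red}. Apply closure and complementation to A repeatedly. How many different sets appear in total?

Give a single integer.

6

cl via duality: int({pink,gold,teal,green,gray}) = {pink,green,gray}, so X∖{pink,green,gray} = {gold,teal,blue,red}
Write k for closure, c for complement:
  1. A     = {blue,red}
  2. kA    = {gold,teal,blue,red}
  3. cA    = {pink,gold,teal,green,gray}
  4. ckA   = {pink,green,gray}
  5. kcA   = {pink,gold,teal,green,blue,gray,red}
  6. ckcA  = {}
applying k or c yields no new set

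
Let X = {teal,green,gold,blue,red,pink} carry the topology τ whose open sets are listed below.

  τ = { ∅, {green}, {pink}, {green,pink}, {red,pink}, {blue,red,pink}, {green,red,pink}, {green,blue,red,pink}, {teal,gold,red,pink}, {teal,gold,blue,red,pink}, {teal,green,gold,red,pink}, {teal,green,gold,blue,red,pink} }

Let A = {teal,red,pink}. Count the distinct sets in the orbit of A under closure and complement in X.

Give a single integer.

6

cl via duality: int({green,gold,blue}) = {green}, so X∖{green} = {teal,gold,blue,red,pink}
Write k for closure, c for complement:
  1. A     = {teal,red,pink}
  2. kA    = {teal,gold,blue,red,pink}
  3. cA    = {green,gold,blue}
  4. ckA   = {green}
  5. kcA   = {teal,green,gold,blue}
  6. ckcA  = {red,pink}
applying k or c yields no new set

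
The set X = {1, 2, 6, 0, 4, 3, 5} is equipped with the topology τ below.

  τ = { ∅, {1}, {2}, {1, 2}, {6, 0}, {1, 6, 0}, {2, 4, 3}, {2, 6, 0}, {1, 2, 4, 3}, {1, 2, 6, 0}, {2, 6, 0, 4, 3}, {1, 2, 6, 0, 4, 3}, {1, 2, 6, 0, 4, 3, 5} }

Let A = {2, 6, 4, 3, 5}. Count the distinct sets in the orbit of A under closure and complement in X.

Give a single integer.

closure: X∖int(X∖A) = X∖{1} = {2, 6, 0, 4, 3, 5}
Let k=closure and c=complement:
  1. A     = {2, 6, 4, 3, 5}
  2. kA    = {2, 6, 0, 4, 3, 5}
  3. cA    = {1, 0}
  4. ckA   = {1}
  5. kcA   = {1, 6, 0, 5}
  6. kckA  = {1, 5}
  7. ckcA  = {2, 4, 3}
  8. ckckA = {2, 6, 0, 4, 3}
  9. kckcA = {2, 4, 3, 5}
  10. ckckcA = {1, 6, 0}
— saturated at 10

10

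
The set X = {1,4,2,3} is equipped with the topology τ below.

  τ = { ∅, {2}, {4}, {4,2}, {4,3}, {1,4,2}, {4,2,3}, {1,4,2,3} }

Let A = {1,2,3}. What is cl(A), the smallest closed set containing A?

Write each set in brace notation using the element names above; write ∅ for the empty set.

{1,2,3}

cl via duality: int({4}) = {4}, so X∖{4} = {1,2,3}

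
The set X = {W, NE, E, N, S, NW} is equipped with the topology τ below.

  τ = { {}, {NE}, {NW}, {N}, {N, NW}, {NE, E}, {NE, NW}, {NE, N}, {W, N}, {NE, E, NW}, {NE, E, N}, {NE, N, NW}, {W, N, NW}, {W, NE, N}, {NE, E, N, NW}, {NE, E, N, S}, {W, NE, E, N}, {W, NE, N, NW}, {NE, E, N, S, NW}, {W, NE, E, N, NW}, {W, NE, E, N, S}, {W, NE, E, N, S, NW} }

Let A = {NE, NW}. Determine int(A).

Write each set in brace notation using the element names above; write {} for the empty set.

{NE, NW}

interior: largest open inside A is {NE, NW} (from {}, {NW}, {NE}, {NE, NW})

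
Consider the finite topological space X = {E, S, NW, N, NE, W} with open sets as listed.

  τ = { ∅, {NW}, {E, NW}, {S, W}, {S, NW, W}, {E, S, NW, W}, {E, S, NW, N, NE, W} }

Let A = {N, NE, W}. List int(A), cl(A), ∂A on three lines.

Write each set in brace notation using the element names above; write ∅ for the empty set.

interior: largest open inside A is ∅ (from ∅)
cl via duality: int({E, S, NW}) = {E, NW}, so X∖{E, NW} = {S, N, NE, W}
cl∖int = {S, N, NE, W}

int(A) = ∅
cl(A)  = {S, N, NE, W}
∂A     = {S, N, NE, W}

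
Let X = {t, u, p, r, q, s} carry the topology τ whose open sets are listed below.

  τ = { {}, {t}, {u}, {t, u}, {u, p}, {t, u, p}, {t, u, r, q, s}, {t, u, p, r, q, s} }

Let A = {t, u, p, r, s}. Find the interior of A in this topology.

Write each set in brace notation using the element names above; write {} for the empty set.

open subsets of A: {}, {t}, {u}, {u, p}, {t, u}, {t, u, p}; so int(A) = {t, u, p}

{t, u, p}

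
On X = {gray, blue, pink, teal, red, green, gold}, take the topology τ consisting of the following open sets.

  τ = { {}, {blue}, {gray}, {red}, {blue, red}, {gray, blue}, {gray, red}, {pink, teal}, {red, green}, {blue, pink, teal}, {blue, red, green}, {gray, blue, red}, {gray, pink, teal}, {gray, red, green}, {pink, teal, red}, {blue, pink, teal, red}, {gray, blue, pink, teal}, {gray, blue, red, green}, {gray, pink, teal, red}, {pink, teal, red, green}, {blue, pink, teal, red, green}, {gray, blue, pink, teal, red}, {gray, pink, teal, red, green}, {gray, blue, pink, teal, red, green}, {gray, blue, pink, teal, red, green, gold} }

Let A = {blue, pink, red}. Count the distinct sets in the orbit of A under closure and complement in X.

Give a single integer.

closure: X∖int(X∖A) = X∖{gray} = {blue, pink, teal, red, green, gold}
Let k=closure and c=complement:
  1. A     = {blue, pink, red}
  2. kA    = {blue, pink, teal, red, green, gold}
  3. cA    = {gray, teal, green, gold}
  4. ckA   = {gray}
  5. kcA   = {gray, pink, teal, green, gold}
  6. kckA  = {gray, gold}
  7. ckcA  = {blue, red}
  8. ckckA = {blue, pink, teal, red, green}
  9. kckcA = {blue, red, green, gold}
  10. ckckcA = {gray, pink, teal}
  11. kckckcA = {gray, pink, teal, gold}
  12. ckckckcA = {blue, red, green}
— saturated at 12

12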